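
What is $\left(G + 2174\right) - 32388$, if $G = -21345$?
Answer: $-51559$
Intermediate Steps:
$\left(G + 2174\right) - 32388 = \left(-21345 + 2174\right) - 32388 = -19171 - 32388 = -51559$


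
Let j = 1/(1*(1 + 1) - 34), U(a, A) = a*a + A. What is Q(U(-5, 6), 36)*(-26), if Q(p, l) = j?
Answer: 13/16 ≈ 0.81250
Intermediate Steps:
U(a, A) = A + a² (U(a, A) = a² + A = A + a²)
j = -1/32 (j = 1/(1*2 - 34) = 1/(2 - 34) = 1/(-32) = -1/32 ≈ -0.031250)
Q(p, l) = -1/32
Q(U(-5, 6), 36)*(-26) = -1/32*(-26) = 13/16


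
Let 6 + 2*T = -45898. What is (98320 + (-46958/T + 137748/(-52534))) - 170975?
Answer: -21901303559391/301440092 ≈ -72656.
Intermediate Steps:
T = -22952 (T = -3 + (½)*(-45898) = -3 - 22949 = -22952)
(98320 + (-46958/T + 137748/(-52534))) - 170975 = (98320 + (-46958/(-22952) + 137748/(-52534))) - 170975 = (98320 + (-46958*(-1/22952) + 137748*(-1/52534))) - 170975 = (98320 + (23479/11476 - 68874/26267)) - 170975 = (98320 - 173675131/301440092) - 170975 = 29637416170309/301440092 - 170975 = -21901303559391/301440092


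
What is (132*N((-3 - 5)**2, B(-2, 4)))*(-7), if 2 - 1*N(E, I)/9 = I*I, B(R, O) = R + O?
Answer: 16632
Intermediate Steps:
B(R, O) = O + R
N(E, I) = 18 - 9*I**2 (N(E, I) = 18 - 9*I*I = 18 - 9*I**2)
(132*N((-3 - 5)**2, B(-2, 4)))*(-7) = (132*(18 - 9*(4 - 2)**2))*(-7) = (132*(18 - 9*2**2))*(-7) = (132*(18 - 9*4))*(-7) = (132*(18 - 36))*(-7) = (132*(-18))*(-7) = -2376*(-7) = 16632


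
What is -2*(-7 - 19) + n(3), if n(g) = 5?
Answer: 57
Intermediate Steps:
-2*(-7 - 19) + n(3) = -2*(-7 - 19) + 5 = -2*(-26) + 5 = 52 + 5 = 57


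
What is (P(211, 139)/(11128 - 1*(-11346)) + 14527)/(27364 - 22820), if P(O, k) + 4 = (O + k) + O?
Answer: 326480355/102121856 ≈ 3.1970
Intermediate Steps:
P(O, k) = -4 + k + 2*O (P(O, k) = -4 + ((O + k) + O) = -4 + (k + 2*O) = -4 + k + 2*O)
(P(211, 139)/(11128 - 1*(-11346)) + 14527)/(27364 - 22820) = ((-4 + 139 + 2*211)/(11128 - 1*(-11346)) + 14527)/(27364 - 22820) = ((-4 + 139 + 422)/(11128 + 11346) + 14527)/4544 = (557/22474 + 14527)*(1/4544) = (326480355/22474)*(1/4544) = 326480355/102121856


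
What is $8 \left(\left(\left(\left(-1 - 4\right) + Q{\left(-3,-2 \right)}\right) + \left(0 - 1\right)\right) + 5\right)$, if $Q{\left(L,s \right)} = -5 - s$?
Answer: $-32$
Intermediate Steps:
$8 \left(\left(\left(\left(-1 - 4\right) + Q{\left(-3,-2 \right)}\right) + \left(0 - 1\right)\right) + 5\right) = 8 \left(\left(\left(\left(-1 - 4\right) - 3\right) + \left(0 - 1\right)\right) + 5\right) = 8 \left(\left(\left(-5 + \left(-5 + 2\right)\right) - 1\right) + 5\right) = 8 \left(\left(\left(-5 - 3\right) - 1\right) + 5\right) = 8 \left(\left(-8 - 1\right) + 5\right) = 8 \left(-9 + 5\right) = 8 \left(-4\right) = -32$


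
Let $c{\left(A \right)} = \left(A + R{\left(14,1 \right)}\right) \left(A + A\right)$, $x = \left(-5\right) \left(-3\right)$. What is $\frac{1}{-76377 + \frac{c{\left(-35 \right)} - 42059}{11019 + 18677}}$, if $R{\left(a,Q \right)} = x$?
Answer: $- \frac{29696}{2268132051} \approx -1.3093 \cdot 10^{-5}$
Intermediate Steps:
$x = 15$
$R{\left(a,Q \right)} = 15$
$c{\left(A \right)} = 2 A \left(15 + A\right)$ ($c{\left(A \right)} = \left(A + 15\right) \left(A + A\right) = \left(15 + A\right) 2 A = 2 A \left(15 + A\right)$)
$\frac{1}{-76377 + \frac{c{\left(-35 \right)} - 42059}{11019 + 18677}} = \frac{1}{-76377 + \frac{2 \left(-35\right) \left(15 - 35\right) - 42059}{11019 + 18677}} = \frac{1}{-76377 + \frac{2 \left(-35\right) \left(-20\right) - 42059}{29696}} = \frac{1}{-76377 + \left(1400 - 42059\right) \frac{1}{29696}} = \frac{1}{-76377 - \frac{40659}{29696}} = \frac{1}{- \frac{2268132051}{29696}} = - \frac{29696}{2268132051}$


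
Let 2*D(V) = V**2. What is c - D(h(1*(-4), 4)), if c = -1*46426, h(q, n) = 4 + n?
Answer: -46458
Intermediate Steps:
D(V) = V**2/2
c = -46426
c - D(h(1*(-4), 4)) = -46426 - (4 + 4)**2/2 = -46426 - 8**2/2 = -46426 - 64/2 = -46426 - 1*32 = -46426 - 32 = -46458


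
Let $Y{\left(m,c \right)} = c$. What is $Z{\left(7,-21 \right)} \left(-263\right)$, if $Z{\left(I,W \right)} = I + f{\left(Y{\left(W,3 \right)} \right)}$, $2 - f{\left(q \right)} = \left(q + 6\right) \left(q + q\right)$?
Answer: $11835$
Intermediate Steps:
$f{\left(q \right)} = 2 - 2 q \left(6 + q\right)$ ($f{\left(q \right)} = 2 - \left(q + 6\right) \left(q + q\right) = 2 - \left(6 + q\right) 2 q = 2 - 2 q \left(6 + q\right)$)
$Z{\left(I,W \right)} = -52 + I$ ($Z{\left(I,W \right)} = I - \left(34 + 18\right) = I - 52 = -52 + I$)
$Z{\left(7,-21 \right)} \left(-263\right) = \left(-52 + 7\right) \left(-263\right) = \left(-45\right) \left(-263\right) = 11835$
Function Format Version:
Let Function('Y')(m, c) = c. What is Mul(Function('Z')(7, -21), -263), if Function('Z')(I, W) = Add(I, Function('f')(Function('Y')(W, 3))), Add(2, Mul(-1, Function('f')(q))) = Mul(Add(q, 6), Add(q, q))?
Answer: 11835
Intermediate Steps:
Function('f')(q) = Add(2, Mul(-2, q, Add(6, q))) (Function('f')(q) = Add(2, Mul(-1, Mul(Add(q, 6), Add(q, q)))) = Add(2, Mul(-1, Mul(Add(6, q), Mul(2, q)))) = Add(2, Mul(-1, Mul(2, q, Add(6, q)))) = Add(2, Mul(-2, q, Add(6, q))))
Function('Z')(I, W) = Add(-52, I) (Function('Z')(I, W) = Add(I, Add(2, Mul(-12, 3), Mul(-2, Pow(3, 2)))) = Add(I, Add(2, -36, Mul(-2, 9))) = Add(I, Add(2, -36, -18)) = Add(I, -52) = Add(-52, I))
Mul(Function('Z')(7, -21), -263) = Mul(Add(-52, 7), -263) = Mul(-45, -263) = 11835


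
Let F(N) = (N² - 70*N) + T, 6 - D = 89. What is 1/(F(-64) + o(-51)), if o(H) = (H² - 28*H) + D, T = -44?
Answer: 1/12478 ≈ 8.0141e-5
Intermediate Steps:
D = -83 (D = 6 - 1*89 = 6 - 89 = -83)
o(H) = -83 + H² - 28*H (o(H) = (H² - 28*H) - 83 = -83 + H² - 28*H)
F(N) = -44 + N² - 70*N (F(N) = (N² - 70*N) - 44 = -44 + N² - 70*N)
1/(F(-64) + o(-51)) = 1/((-44 + (-64)² - 70*(-64)) + (-83 + (-51)² - 28*(-51))) = 1/((-44 + 4096 + 4480) + (-83 + 2601 + 1428)) = 1/(8532 + 3946) = 1/12478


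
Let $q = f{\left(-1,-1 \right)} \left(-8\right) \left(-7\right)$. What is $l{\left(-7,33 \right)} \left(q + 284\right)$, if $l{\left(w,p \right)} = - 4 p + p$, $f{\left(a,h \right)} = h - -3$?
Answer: $-39204$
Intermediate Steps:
$f{\left(a,h \right)} = 3 + h$ ($f{\left(a,h \right)} = h + 3 = 3 + h$)
$q = 112$ ($q = \left(3 - 1\right) \left(-8\right) \left(-7\right) = 2 \left(-8\right) \left(-7\right) = \left(-16\right) \left(-7\right) = 112$)
$l{\left(w,p \right)} = - 3 p$
$l{\left(-7,33 \right)} \left(q + 284\right) = \left(-3\right) 33 \left(112 + 284\right) = \left(-99\right) 396 = -39204$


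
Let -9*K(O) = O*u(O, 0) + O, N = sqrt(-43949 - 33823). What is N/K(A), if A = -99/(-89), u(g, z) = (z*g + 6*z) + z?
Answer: -178*I*sqrt(19443)/11 ≈ -2256.4*I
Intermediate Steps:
u(g, z) = 7*z + g*z (u(g, z) = (g*z + 6*z) + z = (6*z + g*z) + z = 7*z + g*z)
A = 99/89 (A = -99*(-1/89) = 99/89 ≈ 1.1124)
N = 2*I*sqrt(19443) (N = sqrt(-77772) = 2*I*sqrt(19443) ≈ 278.88*I)
K(O) = -O/9 (K(O) = -(O*(0*(7 + O)) + O)/9 = -(O*0 + O)/9 = -(0 + O)/9 = -O/9)
N/K(A) = (2*I*sqrt(19443))/((-1/9*99/89)) = (2*I*sqrt(19443))/(-11/89) = (2*I*sqrt(19443))*(-89/11) = -178*I*sqrt(19443)/11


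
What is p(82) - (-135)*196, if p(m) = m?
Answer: 26542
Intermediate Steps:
p(82) - (-135)*196 = 82 - (-135)*196 = 82 - 1*(-26460) = 82 + 26460 = 26542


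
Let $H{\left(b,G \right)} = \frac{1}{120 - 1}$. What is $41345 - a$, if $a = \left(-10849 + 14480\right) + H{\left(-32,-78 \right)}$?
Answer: $\frac{4487965}{119} \approx 37714.0$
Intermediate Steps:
$H{\left(b,G \right)} = \frac{1}{119}$
$a = \frac{432090}{119}$ ($a = \left(-10849 + 14480\right) + \frac{1}{119} = 3631 + \frac{1}{119} = \frac{432090}{119} \approx 3631.0$)
$41345 - a = 41345 - \frac{432090}{119} = \frac{4487965}{119}$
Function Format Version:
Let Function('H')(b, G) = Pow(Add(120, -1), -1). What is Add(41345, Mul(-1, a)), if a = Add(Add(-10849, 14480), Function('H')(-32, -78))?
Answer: Rational(4487965, 119) ≈ 37714.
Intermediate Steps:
Function('H')(b, G) = Rational(1, 119) (Function('H')(b, G) = Pow(119, -1) = Rational(1, 119))
a = Rational(432090, 119) (a = Add(Add(-10849, 14480), Rational(1, 119)) = Add(3631, Rational(1, 119)) = Rational(432090, 119) ≈ 3631.0)
Add(41345, Mul(-1, a)) = Add(41345, Mul(-1, Rational(432090, 119))) = Add(41345, Rational(-432090, 119)) = Rational(4487965, 119)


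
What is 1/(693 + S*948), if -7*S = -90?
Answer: 7/90171 ≈ 7.7630e-5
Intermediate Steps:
S = 90/7 (S = -1/7*(-90) = 90/7 ≈ 12.857)
1/(693 + S*948) = 1/(693 + (90/7)*948) = 1/(693 + 85320/7) = 1/(90171/7) = 7/90171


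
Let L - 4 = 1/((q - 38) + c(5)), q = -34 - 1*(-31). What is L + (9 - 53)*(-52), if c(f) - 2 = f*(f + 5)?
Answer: 25213/11 ≈ 2292.1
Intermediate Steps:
q = -3 (q = -34 + 31 = -3)
c(f) = 2 + f*(5 + f) (c(f) = 2 + f*(f + 5) = 2 + f*(5 + f))
L = 45/11 (L = 4 + 1/((-3 - 38) + (2 + 5² + 5*5)) = 4 + 1/(-41 + (2 + 25 + 25)) = 4 + 1/(-41 + 52) = 4 + 1/11 = 45/11 ≈ 4.0909)
L + (9 - 53)*(-52) = 45/11 + (9 - 53)*(-52) = 45/11 - 44*(-52) = 45/11 + 2288 = 25213/11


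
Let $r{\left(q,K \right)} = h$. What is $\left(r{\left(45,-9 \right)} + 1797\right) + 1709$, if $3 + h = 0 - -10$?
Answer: $3513$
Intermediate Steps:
$h = 7$ ($h = -3 + \left(0 - -10\right) = -3 + \left(0 + 10\right) = -3 + 10 = 7$)
$r{\left(q,K \right)} = 7$
$\left(r{\left(45,-9 \right)} + 1797\right) + 1709 = \left(7 + 1797\right) + 1709 = 1804 + 1709 = 3513$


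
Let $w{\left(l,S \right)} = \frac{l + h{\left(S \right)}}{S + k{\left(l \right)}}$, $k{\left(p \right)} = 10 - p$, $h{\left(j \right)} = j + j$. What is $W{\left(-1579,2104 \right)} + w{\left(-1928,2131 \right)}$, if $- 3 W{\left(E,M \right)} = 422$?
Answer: $- \frac{1710116}{12207} \approx -140.09$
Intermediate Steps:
$h{\left(j \right)} = 2 j$
$W{\left(E,M \right)} = - \frac{422}{3}$ ($W{\left(E,M \right)} = \left(- \frac{1}{3}\right) 422 = - \frac{422}{3}$)
$w{\left(l,S \right)} = \frac{l + 2 S}{10 + S - l}$ ($w{\left(l,S \right)} = \frac{l + 2 S}{S - \left(-10 + l\right)} = \frac{l + 2 S}{10 + S - l}$)
$W{\left(-1579,2104 \right)} + w{\left(-1928,2131 \right)} = - \frac{422}{3} + \frac{-1928 + 2 \cdot 2131}{10 + 2131 - -1928} = - \frac{422}{3} + \frac{-1928 + 4262}{10 + 2131 + 1928} = - \frac{422}{3} + \frac{1}{4069} \cdot 2334 = - \frac{422}{3} + \frac{2334}{4069} = - \frac{1710116}{12207}$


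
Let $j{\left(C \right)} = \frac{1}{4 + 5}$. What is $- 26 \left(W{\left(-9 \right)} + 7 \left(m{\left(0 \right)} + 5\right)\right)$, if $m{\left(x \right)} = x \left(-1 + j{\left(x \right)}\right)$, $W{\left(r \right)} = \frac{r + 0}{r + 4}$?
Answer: $- \frac{4784}{5} \approx -956.8$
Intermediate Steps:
$j{\left(C \right)} = \frac{1}{9}$
$W{\left(r \right)} = \frac{r}{4 + r}$
$m{\left(x \right)} = - \frac{8 x}{9}$ ($m{\left(x \right)} = x \left(-1 + \frac{1}{9}\right) = x \left(- \frac{8}{9}\right) = - \frac{8 x}{9}$)
$- 26 \left(W{\left(-9 \right)} + 7 \left(m{\left(0 \right)} + 5\right)\right) = - 26 \left(- \frac{9}{4 - 9} + 7 \left(\left(- \frac{8}{9}\right) 0 + 5\right)\right) = - 26 \left(- \frac{9}{-5} + 7 \left(0 + 5\right)\right) = - 26 \left(\left(-9\right) \left(- \frac{1}{5}\right) + 7 \cdot 5\right) = - 26 \left(\frac{9}{5} + 35\right) = \left(-26\right) \frac{184}{5} = - \frac{4784}{5}$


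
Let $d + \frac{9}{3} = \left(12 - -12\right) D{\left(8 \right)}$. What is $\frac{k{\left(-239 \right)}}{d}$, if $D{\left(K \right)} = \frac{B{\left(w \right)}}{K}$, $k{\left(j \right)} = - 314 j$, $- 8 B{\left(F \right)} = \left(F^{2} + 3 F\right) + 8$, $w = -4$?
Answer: $- \frac{150092}{15} \approx -10006.0$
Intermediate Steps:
$B{\left(F \right)} = -1 - \frac{3 F}{8} - \frac{F^{2}}{8}$ ($B{\left(F \right)} = - \frac{\left(F^{2} + 3 F\right) + 8}{8} = - \frac{8 + F^{2} + 3 F}{8} = -1 - \frac{3 F}{8} - \frac{F^{2}}{8}$)
$D{\left(K \right)} = - \frac{3}{2 K}$ ($D{\left(K \right)} = \frac{-1 - - \frac{3}{2} - \frac{\left(-4\right)^{2}}{8}}{K} = \frac{-1 + \frac{3}{2} - 2}{K} = - \frac{3}{2 K}$)
$d = - \frac{15}{2}$ ($d = -3 + \left(12 - -12\right) \left(- \frac{3}{2 \cdot 8}\right) = -3 + \left(12 + 12\right) \left(\left(- \frac{3}{2}\right) \frac{1}{8}\right) = -3 + 24 \left(- \frac{3}{16}\right) = -3 - \frac{9}{2} = - \frac{15}{2} \approx -7.5$)
$\frac{k{\left(-239 \right)}}{d} = \frac{\left(-314\right) \left(-239\right)}{- \frac{15}{2}} = 75046 \left(- \frac{2}{15}\right) = - \frac{150092}{15}$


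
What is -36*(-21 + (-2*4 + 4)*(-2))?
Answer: 468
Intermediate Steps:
-36*(-21 + (-2*4 + 4)*(-2)) = -36*(-21 + (-8 + 4)*(-2)) = -36*(-21 - 4*(-2)) = -36*(-21 + 8) = -36*(-13) = 468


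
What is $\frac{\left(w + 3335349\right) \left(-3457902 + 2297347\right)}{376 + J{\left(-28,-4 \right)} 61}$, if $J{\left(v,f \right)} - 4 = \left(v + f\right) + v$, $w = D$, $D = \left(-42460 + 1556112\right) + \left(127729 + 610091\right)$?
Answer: $\frac{1296762609131}{608} \approx 2.1328 \cdot 10^{9}$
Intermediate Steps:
$D = 2251472$ ($D = 1513652 + 737820 = 2251472$)
$w = 2251472$
$J{\left(v,f \right)} = 4 + f + 2 v$ ($J{\left(v,f \right)} = 4 + \left(\left(v + f\right) + v\right) = 4 + \left(\left(f + v\right) + v\right) = 4 + \left(f + 2 v\right) = 4 + f + 2 v$)
$\frac{\left(w + 3335349\right) \left(-3457902 + 2297347\right)}{376 + J{\left(-28,-4 \right)} 61} = \frac{\left(2251472 + 3335349\right) \left(-3457902 + 2297347\right)}{376 + \left(4 - 4 + 2 \left(-28\right)\right) 61} = \frac{5586821 \left(-1160555\right)}{376 + \left(4 - 4 - 56\right) 61} = - \frac{6483813045655}{376 - 3416} = - \frac{6483813045655}{-3040} = \left(-6483813045655\right) \left(- \frac{1}{3040}\right) = \frac{1296762609131}{608}$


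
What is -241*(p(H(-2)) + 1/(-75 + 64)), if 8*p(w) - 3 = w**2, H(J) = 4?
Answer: -48441/88 ≈ -550.47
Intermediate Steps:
p(w) = 3/8 + w**2/8
-241*(p(H(-2)) + 1/(-75 + 64)) = -241*((3/8 + (1/8)*4**2) + 1/(-75 + 64)) = -241*((3/8 + (1/8)*16) + 1/(-11)) = -241*((3/8 + 2) - 1/11) = -241*(19/8 - 1/11) = -241*201/88 = -48441/88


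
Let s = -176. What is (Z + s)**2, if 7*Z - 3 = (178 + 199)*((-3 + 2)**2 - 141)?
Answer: 2916972081/49 ≈ 5.9530e+7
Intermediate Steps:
Z = -52777/7 (Z = 3/7 + ((178 + 199)*((-3 + 2)**2 - 141))/7 = 3/7 + (377*((-1)**2 - 141))/7 = 3/7 + (377*(1 - 141))/7 = 3/7 + (377*(-140))/7 = 3/7 + (1/7)*(-52780) = 3/7 - 7540 = -52777/7 ≈ -7539.6)
(Z + s)**2 = (-52777/7 - 176)**2 = (-54009/7)**2 = 2916972081/49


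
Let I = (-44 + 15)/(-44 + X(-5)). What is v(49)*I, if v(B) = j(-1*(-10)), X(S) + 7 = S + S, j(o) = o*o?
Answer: 2900/61 ≈ 47.541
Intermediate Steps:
j(o) = o**2
X(S) = -7 + 2*S (X(S) = -7 + (S + S) = -7 + 2*S)
v(B) = 100 (v(B) = (-1*(-10))**2 = 10**2 = 100)
I = 29/61 (I = (-44 + 15)/(-44 + (-7 + 2*(-5))) = -29/(-44 + (-7 - 10)) = -29/(-44 - 17) = -29/(-61) = -29*(-1/61) = 29/61 ≈ 0.47541)
v(49)*I = 100*(29/61) = 2900/61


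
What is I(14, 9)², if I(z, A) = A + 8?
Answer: 289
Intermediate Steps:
I(z, A) = 8 + A
I(14, 9)² = (8 + 9)² = 17² = 289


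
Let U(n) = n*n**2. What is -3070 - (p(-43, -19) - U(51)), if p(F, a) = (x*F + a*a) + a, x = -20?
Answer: 128379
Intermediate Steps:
p(F, a) = a + a**2 - 20*F (p(F, a) = (-20*F + a*a) + a = (-20*F + a**2) + a = (a**2 - 20*F) + a = a + a**2 - 20*F)
U(n) = n**3
-3070 - (p(-43, -19) - U(51)) = -3070 - ((-19 + (-19)**2 - 20*(-43)) - 1*51**3) = -3070 - ((-19 + 361 + 860) - 1*132651) = -3070 - (1202 - 132651) = -3070 - 1*(-131449) = -3070 + 131449 = 128379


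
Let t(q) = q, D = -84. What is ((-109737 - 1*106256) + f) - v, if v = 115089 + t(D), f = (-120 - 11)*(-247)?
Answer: -298641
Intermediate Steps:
f = 32357 (f = -131*(-247) = 32357)
v = 115005 (v = 115089 - 84 = 115005)
((-109737 - 1*106256) + f) - v = ((-109737 - 1*106256) + 32357) - 1*115005 = ((-109737 - 106256) + 32357) - 115005 = (-215993 + 32357) - 115005 = -183636 - 115005 = -298641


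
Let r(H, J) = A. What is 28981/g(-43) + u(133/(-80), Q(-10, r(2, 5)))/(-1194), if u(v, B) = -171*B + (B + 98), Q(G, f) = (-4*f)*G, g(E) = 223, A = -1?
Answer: 16532530/133131 ≈ 124.18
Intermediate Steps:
r(H, J) = -1
Q(G, f) = -4*G*f
u(v, B) = 98 - 170*B (u(v, B) = -171*B + (98 + B) = 98 - 170*B)
28981/g(-43) + u(133/(-80), Q(-10, r(2, 5)))/(-1194) = 28981/223 + (98 - (-680)*(-10)*(-1))/(-1194) = 28981*(1/223) + (98 - 170*(-40))*(-1/1194) = 28981/223 + (98 + 6800)*(-1/1194) = 28981/223 + 6898*(-1/1194) = 28981/223 - 3449/597 = 16532530/133131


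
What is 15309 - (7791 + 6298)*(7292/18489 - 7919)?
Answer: 2063012665912/18489 ≈ 1.1158e+8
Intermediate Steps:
15309 - (7791 + 6298)*(7292/18489 - 7919) = 15309 - 14089*(7292*(1/18489) - 7919) = 15309 - 14089*(7292/18489 - 7919) = 15309 - 14089*(-146407099)/18489 = 15309 - 1*(-2062729617811/18489) = 15309 + 2062729617811/18489 = 2063012665912/18489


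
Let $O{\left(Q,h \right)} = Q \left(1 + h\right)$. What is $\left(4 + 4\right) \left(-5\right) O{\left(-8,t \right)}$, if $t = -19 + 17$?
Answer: $-320$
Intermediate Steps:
$t = -2$
$\left(4 + 4\right) \left(-5\right) O{\left(-8,t \right)} = \left(4 + 4\right) \left(-5\right) \left(- 8 \left(1 - 2\right)\right) = 8 \left(-5\right) \left(\left(-8\right) \left(-1\right)\right) = \left(-40\right) 8 = -320$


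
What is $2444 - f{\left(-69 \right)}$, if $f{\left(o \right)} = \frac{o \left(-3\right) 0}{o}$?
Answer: $2444$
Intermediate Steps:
$f{\left(o \right)} = 0$ ($f{\left(o \right)} = \frac{- 3 o 0}{o} = \frac{0}{o} = 0$)
$2444 - f{\left(-69 \right)} = 2444 - 0 = 2444 + 0 = 2444$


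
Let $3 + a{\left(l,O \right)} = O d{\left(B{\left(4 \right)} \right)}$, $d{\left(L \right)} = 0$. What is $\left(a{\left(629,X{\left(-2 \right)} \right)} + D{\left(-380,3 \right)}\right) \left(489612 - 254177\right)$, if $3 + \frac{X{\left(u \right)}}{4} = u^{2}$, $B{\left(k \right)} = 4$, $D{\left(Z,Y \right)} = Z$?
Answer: $-90171605$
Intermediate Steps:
$X{\left(u \right)} = -12 + 4 u^{2}$
$a{\left(l,O \right)} = -3$ ($a{\left(l,O \right)} = -3 + O 0 = -3 + 0 = -3$)
$\left(a{\left(629,X{\left(-2 \right)} \right)} + D{\left(-380,3 \right)}\right) \left(489612 - 254177\right) = \left(-3 - 380\right) \left(489612 - 254177\right) = \left(-383\right) 235435 = -90171605$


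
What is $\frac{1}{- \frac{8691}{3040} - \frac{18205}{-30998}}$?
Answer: $- \frac{4283360}{9730019} \approx -0.44022$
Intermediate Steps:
$\frac{1}{- \frac{8691}{3040} - \frac{18205}{-30998}} = \frac{1}{\left(-8691\right) \frac{1}{3040} - - \frac{1655}{2818}} = \frac{1}{- \frac{8691}{3040} + \frac{1655}{2818}} = \frac{1}{- \frac{9730019}{4283360}} = - \frac{4283360}{9730019}$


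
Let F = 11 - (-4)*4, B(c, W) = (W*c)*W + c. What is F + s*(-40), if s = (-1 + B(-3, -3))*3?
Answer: 3747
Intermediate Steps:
B(c, W) = c + c*W**2 (B(c, W) = c*W**2 + c = c + c*W**2)
s = -93 (s = (-1 - 3*(1 + (-3)**2))*3 = (-1 - 3*(1 + 9))*3 = (-1 - 3*10)*3 = (-1 - 30)*3 = -31*3 = -93)
F = 27 (F = 11 - 1*(-16) = 11 + 16 = 27)
F + s*(-40) = 27 - 93*(-40) = 27 + 3720 = 3747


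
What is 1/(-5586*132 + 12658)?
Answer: -1/724694 ≈ -1.3799e-6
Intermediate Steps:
1/(-5586*132 + 12658) = 1/(-737352 + 12658) = 1/(-724694) = -1/724694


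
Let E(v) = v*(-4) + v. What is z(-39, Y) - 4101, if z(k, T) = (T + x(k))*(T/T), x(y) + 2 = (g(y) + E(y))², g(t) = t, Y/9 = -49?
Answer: 1540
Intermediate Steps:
Y = -441 (Y = 9*(-49) = -441)
E(v) = -3*v (E(v) = -4*v + v = -3*v)
x(y) = -2 + 4*y² (x(y) = -2 + (y - 3*y)² = -2 + (-2*y)² = -2 + 4*y²)
z(k, T) = -2 + T + 4*k² (z(k, T) = (T + (-2 + 4*k²))*(T/T) = (-2 + T + 4*k²)*1 = -2 + T + 4*k²)
z(-39, Y) - 4101 = (-2 - 441 + 4*(-39)²) - 4101 = (-2 - 441 + 4*1521) - 4101 = (-2 - 441 + 6084) - 4101 = 5641 - 4101 = 1540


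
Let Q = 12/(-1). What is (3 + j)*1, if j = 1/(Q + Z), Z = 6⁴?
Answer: 3853/1284 ≈ 3.0008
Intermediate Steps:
Z = 1296
Q = -12 (Q = 12*(-1) = -12)
j = 1/1284 (j = 1/(-12 + 1296) = 1/1284 ≈ 0.00077882)
(3 + j)*1 = (3 + 1/1284)*1 = (3853/1284)*1 = 3853/1284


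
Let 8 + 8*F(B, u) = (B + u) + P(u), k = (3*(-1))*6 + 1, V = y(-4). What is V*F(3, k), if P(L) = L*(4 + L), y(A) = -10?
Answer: -995/4 ≈ -248.75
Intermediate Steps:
V = -10
k = -17 (k = -3*6 + 1 = -18 + 1 = -17)
F(B, u) = -1 + B/8 + u/8 + u*(4 + u)/8 (F(B, u) = -1 + ((B + u) + u*(4 + u))/8 = -1 + (B + u + u*(4 + u))/8 = -1 + (B/8 + u/8 + u*(4 + u)/8) = -1 + B/8 + u/8 + u*(4 + u)/8)
V*F(3, k) = -10*(-1 + (⅛)*3 + (⅛)*(-17) + (⅛)*(-17)*(4 - 17)) = -10*(-1 + 3/8 - 17/8 + (⅛)*(-17)*(-13)) = -10*(-1 + 3/8 - 17/8 + 221/8) = -10*199/8 = -995/4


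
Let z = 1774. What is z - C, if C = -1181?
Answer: 2955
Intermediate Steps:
z - C = 1774 - 1*(-1181) = 1774 + 1181 = 2955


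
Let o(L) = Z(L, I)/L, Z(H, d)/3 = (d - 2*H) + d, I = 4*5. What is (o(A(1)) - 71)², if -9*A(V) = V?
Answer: 1338649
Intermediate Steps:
I = 20
A(V) = -V/9
Z(H, d) = -6*H + 6*d (Z(H, d) = 3*((d - 2*H) + d) = 3*(-2*H + 2*d) = -6*H + 6*d)
o(L) = (120 - 6*L)/L (o(L) = (-6*L + 6*20)/L = (-6*L + 120)/L = (120 - 6*L)/L)
(o(A(1)) - 71)² = ((-6 + 120/((-⅑*1))) - 71)² = ((-6 + 120/(-⅑)) - 71)² = ((-6 + 120*(-9)) - 71)² = ((-6 - 1080) - 71)² = (-1086 - 71)² = (-1157)² = 1338649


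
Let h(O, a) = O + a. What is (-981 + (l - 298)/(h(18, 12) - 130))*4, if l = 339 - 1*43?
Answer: -98098/25 ≈ -3923.9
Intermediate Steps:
l = 296 (l = 339 - 43 = 296)
(-981 + (l - 298)/(h(18, 12) - 130))*4 = (-981 + (296 - 298)/((18 + 12) - 130))*4 = (-981 - 2/(30 - 130))*4 = (-981 - 2/(-100))*4 = (-981 - 2*(-1/100))*4 = (-981 + 1/50)*4 = -49049/50*4 = -98098/25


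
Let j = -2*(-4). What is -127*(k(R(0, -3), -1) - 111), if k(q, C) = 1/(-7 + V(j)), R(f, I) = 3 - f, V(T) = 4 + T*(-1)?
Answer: 155194/11 ≈ 14109.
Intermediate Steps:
j = 8
V(T) = 4 - T
k(q, C) = -1/11 (k(q, C) = 1/(-7 + (4 - 1*8)) = 1/(-7 + (4 - 8)) = 1/(-7 - 4) = 1/(-11) = -1/11)
-127*(k(R(0, -3), -1) - 111) = -127*(-1/11 - 111) = -127*(-1222/11) = 155194/11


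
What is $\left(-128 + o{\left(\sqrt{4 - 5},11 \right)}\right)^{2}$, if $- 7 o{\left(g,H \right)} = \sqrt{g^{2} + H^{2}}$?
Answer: $\frac{802936}{49} + \frac{512 \sqrt{30}}{7} \approx 16787.0$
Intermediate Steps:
$o{\left(g,H \right)} = - \frac{\sqrt{H^{2} + g^{2}}}{7}$ ($o{\left(g,H \right)} = - \frac{\sqrt{g^{2} + H^{2}}}{7} = - \frac{\sqrt{H^{2} + g^{2}}}{7}$)
$\left(-128 + o{\left(\sqrt{4 - 5},11 \right)}\right)^{2} = \left(-128 - \frac{\sqrt{11^{2} + \left(\sqrt{4 - 5}\right)^{2}}}{7}\right)^{2} = \left(-128 - \frac{\sqrt{121 + \left(\sqrt{-1}\right)^{2}}}{7}\right)^{2} = \left(-128 - \frac{\sqrt{121 + i^{2}}}{7}\right)^{2} = \left(-128 - \frac{\sqrt{121 - 1}}{7}\right)^{2} = \left(-128 - \frac{\sqrt{120}}{7}\right)^{2} = \left(-128 - \frac{2 \sqrt{30}}{7}\right)^{2}$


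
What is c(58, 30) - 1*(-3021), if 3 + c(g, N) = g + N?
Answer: 3106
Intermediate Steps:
c(g, N) = -3 + N + g (c(g, N) = -3 + (g + N) = -3 + (N + g) = -3 + N + g)
c(58, 30) - 1*(-3021) = (-3 + 30 + 58) - 1*(-3021) = 85 + 3021 = 3106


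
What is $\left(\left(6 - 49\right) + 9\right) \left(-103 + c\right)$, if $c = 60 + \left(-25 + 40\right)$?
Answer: $952$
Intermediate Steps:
$c = 75$ ($c = 60 + 15 = 75$)
$\left(\left(6 - 49\right) + 9\right) \left(-103 + c\right) = \left(\left(6 - 49\right) + 9\right) \left(-103 + 75\right) = \left(-43 + 9\right) \left(-28\right) = \left(-34\right) \left(-28\right) = 952$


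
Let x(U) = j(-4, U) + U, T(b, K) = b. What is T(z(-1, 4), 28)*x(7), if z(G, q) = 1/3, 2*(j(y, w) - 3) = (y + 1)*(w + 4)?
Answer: -13/6 ≈ -2.1667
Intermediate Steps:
j(y, w) = 3 + (1 + y)*(4 + w)/2 (j(y, w) = 3 + ((y + 1)*(w + 4))/2 = 3 + ((1 + y)*(4 + w))/2 = 3 + (1 + y)*(4 + w)/2)
z(G, q) = 1/3
x(U) = -3 - U/2 (x(U) = (5 + U/2 + 2*(-4) + (1/2)*U*(-4)) + U = (5 + U/2 - 8 - 2*U) + U = (-3 - 3*U/2) + U = -3 - U/2)
T(z(-1, 4), 28)*x(7) = (-3 - 1/2*7)/3 = (-3 - 7/2)/3 = (1/3)*(-13/2) = -13/6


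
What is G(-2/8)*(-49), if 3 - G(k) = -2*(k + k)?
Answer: -98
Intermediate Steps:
G(k) = 3 + 4*k (G(k) = 3 - (-2)*(k + k) = 3 - (-2)*2*k = 3 - (-4)*k = 3 + 4*k)
G(-2/8)*(-49) = (3 + 4*(-2/8))*(-49) = (3 + 4*((⅛)*(-2)))*(-49) = (3 + 4*(-¼))*(-49) = (3 - 1)*(-49) = 2*(-49) = -98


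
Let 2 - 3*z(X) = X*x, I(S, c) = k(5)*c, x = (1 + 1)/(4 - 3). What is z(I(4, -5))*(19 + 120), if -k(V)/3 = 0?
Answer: 278/3 ≈ 92.667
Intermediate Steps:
x = 2 (x = 2/1 = 2*1 = 2)
k(V) = 0 (k(V) = -3*0 = 0)
I(S, c) = 0 (I(S, c) = 0*c = 0)
z(X) = 2/3 - 2*X/3 (z(X) = 2/3 - X*2/3 = 2/3 - 2*X/3)
z(I(4, -5))*(19 + 120) = (2/3 - 2/3*0)*(19 + 120) = (2/3 + 0)*139 = (2/3)*139 = 278/3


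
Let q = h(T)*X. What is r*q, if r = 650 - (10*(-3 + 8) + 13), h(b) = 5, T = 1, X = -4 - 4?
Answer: -23480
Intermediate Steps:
X = -8
r = 587 (r = 650 - (10*5 + 13) = 650 - (50 + 13) = 650 - 1*63 = 650 - 63 = 587)
q = -40 (q = 5*(-8) = -40)
r*q = 587*(-40) = -23480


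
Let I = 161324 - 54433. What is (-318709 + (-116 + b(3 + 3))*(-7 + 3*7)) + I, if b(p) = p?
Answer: -213358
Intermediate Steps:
I = 106891
(-318709 + (-116 + b(3 + 3))*(-7 + 3*7)) + I = (-318709 + (-116 + (3 + 3))*(-7 + 3*7)) + 106891 = (-318709 + (-116 + 6)*(-7 + 21)) + 106891 = (-318709 - 110*14) + 106891 = (-318709 - 1540) + 106891 = -320249 + 106891 = -213358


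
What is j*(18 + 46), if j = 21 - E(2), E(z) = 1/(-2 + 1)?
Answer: 1408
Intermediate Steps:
E(z) = -1 (E(z) = 1/(-1) = -1)
j = 22 (j = 21 - 1*(-1) = 21 + 1 = 22)
j*(18 + 46) = 22*(18 + 46) = 22*64 = 1408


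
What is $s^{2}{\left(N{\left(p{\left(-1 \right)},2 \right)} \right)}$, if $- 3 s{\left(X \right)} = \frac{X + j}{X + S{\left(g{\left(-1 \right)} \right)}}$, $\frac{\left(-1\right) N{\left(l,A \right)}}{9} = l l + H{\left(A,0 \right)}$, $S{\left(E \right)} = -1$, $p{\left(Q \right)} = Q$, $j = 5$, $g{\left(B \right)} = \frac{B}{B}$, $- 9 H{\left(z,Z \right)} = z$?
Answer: $\frac{1}{144} \approx 0.0069444$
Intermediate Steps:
$H{\left(z,Z \right)} = - \frac{z}{9}$
$g{\left(B \right)} = 1$
$N{\left(l,A \right)} = A - 9 l^{2}$ ($N{\left(l,A \right)} = - 9 \left(l l - \frac{A}{9}\right) = - 9 \left(l^{2} - \frac{A}{9}\right) = A - 9 l^{2}$)
$s{\left(X \right)} = - \frac{5 + X}{3 \left(-1 + X\right)}$ ($s{\left(X \right)} = - \frac{\left(X + 5\right) \frac{1}{X - 1}}{3} = - \frac{\left(5 + X\right) \frac{1}{-1 + X}}{3} = - \frac{\frac{1}{-1 + X} \left(5 + X\right)}{3} = - \frac{5 + X}{3 \left(-1 + X\right)}$)
$s^{2}{\left(N{\left(p{\left(-1 \right)},2 \right)} \right)} = \left(\frac{-5 - \left(2 - 9 \left(-1\right)^{2}\right)}{3 \left(-1 + \left(2 - 9 \left(-1\right)^{2}\right)\right)}\right)^{2} = \left(\frac{-5 - \left(2 - 9\right)}{3 \left(-1 + \left(2 - 9\right)\right)}\right)^{2} = \left(\frac{-5 - -7}{3 \left(-1 - 7\right)}\right)^{2} = \left(\frac{-5 + 7}{3 \left(-8\right)}\right)^{2} = \left(\frac{1}{3} \left(- \frac{1}{8}\right) 2\right)^{2} = \left(- \frac{1}{12}\right)^{2} = \frac{1}{144}$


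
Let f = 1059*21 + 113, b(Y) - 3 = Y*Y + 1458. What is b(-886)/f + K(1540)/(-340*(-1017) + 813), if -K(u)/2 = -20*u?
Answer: 273957374201/7747046736 ≈ 35.363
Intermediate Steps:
K(u) = 40*u (K(u) = -(-40)*u = 40*u)
b(Y) = 1461 + Y² (b(Y) = 3 + (Y*Y + 1458) = 3 + (Y² + 1458) = 3 + (1458 + Y²) = 1461 + Y²)
f = 22352 (f = 22239 + 113 = 22352)
b(-886)/f + K(1540)/(-340*(-1017) + 813) = (1461 + (-886)²)/22352 + (40*1540)/(-340*(-1017) + 813) = (1461 + 784996)*(1/22352) + 61600/(345780 + 813) = 786457*(1/22352) + 61600/346593 = 786457/22352 + 61600*(1/346593) = 786457/22352 + 61600/346593 = 273957374201/7747046736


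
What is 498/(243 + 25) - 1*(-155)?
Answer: 21019/134 ≈ 156.86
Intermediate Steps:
498/(243 + 25) - 1*(-155) = 498/268 + 155 = 498*(1/268) + 155 = 249/134 + 155 = 21019/134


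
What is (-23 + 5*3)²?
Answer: 64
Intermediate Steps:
(-23 + 5*3)² = (-23 + 15)² = (-8)² = 64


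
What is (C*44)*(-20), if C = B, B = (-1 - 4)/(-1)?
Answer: -4400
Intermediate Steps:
B = 5 (B = -1*(-5) = 5)
C = 5
(C*44)*(-20) = (5*44)*(-20) = 220*(-20) = -4400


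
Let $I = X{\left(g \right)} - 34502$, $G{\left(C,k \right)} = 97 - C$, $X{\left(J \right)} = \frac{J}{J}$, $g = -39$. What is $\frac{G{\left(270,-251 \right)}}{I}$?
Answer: $\frac{173}{34501} \approx 0.0050143$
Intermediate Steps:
$X{\left(J \right)} = 1$
$I = -34501$ ($I = 1 - 34502 = -34501$)
$\frac{G{\left(270,-251 \right)}}{I} = \frac{97 - 270}{-34501} = \left(97 - 270\right) \left(- \frac{1}{34501}\right) = \left(-173\right) \left(- \frac{1}{34501}\right) = \frac{173}{34501}$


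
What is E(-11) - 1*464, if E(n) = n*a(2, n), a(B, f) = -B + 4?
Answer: -486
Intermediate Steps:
a(B, f) = 4 - B
E(n) = 2*n (E(n) = n*(4 - 1*2) = n*(4 - 2) = n*2 = 2*n)
E(-11) - 1*464 = 2*(-11) - 1*464 = -22 - 464 = -486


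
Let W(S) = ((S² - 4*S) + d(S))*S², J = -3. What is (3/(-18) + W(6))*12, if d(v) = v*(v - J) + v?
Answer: 31102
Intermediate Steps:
d(v) = v + v*(3 + v) (d(v) = v*(v - 1*(-3)) + v = v*(v + 3) + v = v*(3 + v) + v = v + v*(3 + v))
W(S) = S²*(S² - 4*S + S*(4 + S)) (W(S) = ((S² - 4*S) + S*(4 + S))*S² = (S² - 4*S + S*(4 + S))*S² = S²*(S² - 4*S + S*(4 + S)))
(3/(-18) + W(6))*12 = (3/(-18) + 2*6⁴)*12 = (3*(-1/18) + 2*1296)*12 = (-⅙ + 2592)*12 = (15551/6)*12 = 31102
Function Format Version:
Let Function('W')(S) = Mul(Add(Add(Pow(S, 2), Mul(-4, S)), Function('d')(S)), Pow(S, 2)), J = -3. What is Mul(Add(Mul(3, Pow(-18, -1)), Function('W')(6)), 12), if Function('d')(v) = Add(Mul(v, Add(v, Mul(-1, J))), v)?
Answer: 31102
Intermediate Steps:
Function('d')(v) = Add(v, Mul(v, Add(3, v))) (Function('d')(v) = Add(Mul(v, Add(v, Mul(-1, -3))), v) = Add(Mul(v, Add(v, 3)), v) = Add(Mul(v, Add(3, v)), v) = Add(v, Mul(v, Add(3, v))))
Function('W')(S) = Mul(Pow(S, 2), Add(Pow(S, 2), Mul(-4, S), Mul(S, Add(4, S)))) (Function('W')(S) = Mul(Add(Add(Pow(S, 2), Mul(-4, S)), Mul(S, Add(4, S))), Pow(S, 2)) = Mul(Add(Pow(S, 2), Mul(-4, S), Mul(S, Add(4, S))), Pow(S, 2)) = Mul(Pow(S, 2), Add(Pow(S, 2), Mul(-4, S), Mul(S, Add(4, S)))))
Mul(Add(Mul(3, Pow(-18, -1)), Function('W')(6)), 12) = Mul(Add(Mul(3, Pow(-18, -1)), Mul(2, Pow(6, 4))), 12) = Mul(Add(Mul(3, Rational(-1, 18)), Mul(2, 1296)), 12) = Mul(Add(Rational(-1, 6), 2592), 12) = Mul(Rational(15551, 6), 12) = 31102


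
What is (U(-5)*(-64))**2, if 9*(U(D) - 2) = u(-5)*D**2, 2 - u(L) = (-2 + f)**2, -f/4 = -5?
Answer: 264245346304/81 ≈ 3.2623e+9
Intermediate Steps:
f = 20 (f = -4*(-5) = 20)
u(L) = -322 (u(L) = 2 - (-2 + 20)**2 = 2 - 1*18**2 = 2 - 1*324 = 2 - 324 = -322)
U(D) = 2 - 322*D**2/9 (U(D) = 2 + (-322*D**2)/9 = 2 - 322*D**2/9)
(U(-5)*(-64))**2 = ((2 - 322/9*(-5)**2)*(-64))**2 = ((2 - 322/9*25)*(-64))**2 = ((2 - 8050/9)*(-64))**2 = (-8032/9*(-64))**2 = (514048/9)**2 = 264245346304/81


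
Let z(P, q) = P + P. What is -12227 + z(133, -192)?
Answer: -11961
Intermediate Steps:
z(P, q) = 2*P
-12227 + z(133, -192) = -12227 + 2*133 = -12227 + 266 = -11961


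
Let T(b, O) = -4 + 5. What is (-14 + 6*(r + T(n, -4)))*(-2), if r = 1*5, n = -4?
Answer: -44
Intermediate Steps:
r = 5
T(b, O) = 1
(-14 + 6*(r + T(n, -4)))*(-2) = (-14 + 6*(5 + 1))*(-2) = (-14 + 6*6)*(-2) = (-14 + 36)*(-2) = 22*(-2) = -44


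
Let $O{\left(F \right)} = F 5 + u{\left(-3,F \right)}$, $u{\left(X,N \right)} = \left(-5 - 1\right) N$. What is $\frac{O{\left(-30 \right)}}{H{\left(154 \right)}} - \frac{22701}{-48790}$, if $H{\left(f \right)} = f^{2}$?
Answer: $\frac{9640011}{20662565} \approx 0.46654$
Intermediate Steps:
$u{\left(X,N \right)} = - 6 N$
$O{\left(F \right)} = - F$ ($O{\left(F \right)} = F 5 - 6 F = 5 F - 6 F = - F$)
$\frac{O{\left(-30 \right)}}{H{\left(154 \right)}} - \frac{22701}{-48790} = \frac{\left(-1\right) \left(-30\right)}{154^{2}} - \frac{22701}{-48790} = \frac{30}{23716} - - \frac{3243}{6970} = 30 \cdot \frac{1}{23716} + \frac{3243}{6970} = \frac{15}{11858} + \frac{3243}{6970} = \frac{9640011}{20662565}$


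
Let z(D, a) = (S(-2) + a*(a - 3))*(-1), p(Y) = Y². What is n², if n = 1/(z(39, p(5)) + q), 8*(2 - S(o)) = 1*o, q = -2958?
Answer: 16/197149681 ≈ 8.1157e-8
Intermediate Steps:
S(o) = 2 - o/8
z(D, a) = -9/4 - a*(-3 + a) (z(D, a) = ((2 - ⅛*(-2)) + a*(a - 3))*(-1) = ((2 + ¼) + a*(-3 + a))*(-1) = (9/4 + a*(-3 + a))*(-1) = -9/4 - a*(-3 + a))
n = -4/14041 (n = 1/((-9/4 - (5²)² + 3*5²) - 2958) = 1/((-9/4 - 1*25² + 3*25) - 2958) = 1/((-9/4 - 1*625 + 75) - 2958) = 1/((-9/4 - 625 + 75) - 2958) = 1/(-2209/4 - 2958) = 1/(-14041/4) = -4/14041 ≈ -0.00028488)
n² = (-4/14041)² = 16/197149681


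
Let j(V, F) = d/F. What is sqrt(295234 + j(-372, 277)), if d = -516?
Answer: 11*sqrt(187213774)/277 ≈ 543.35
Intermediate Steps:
j(V, F) = -516/F
sqrt(295234 + j(-372, 277)) = sqrt(295234 - 516/277) = sqrt(81779302/277) = 11*sqrt(187213774)/277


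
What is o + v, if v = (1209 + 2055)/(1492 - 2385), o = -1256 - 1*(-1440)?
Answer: 161048/893 ≈ 180.34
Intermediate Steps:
o = 184 (o = -1256 + 1440 = 184)
v = -3264/893 (v = 3264/(-893) = 3264*(-1/893) = -3264/893 ≈ -3.6551)
o + v = 184 - 3264/893 = 161048/893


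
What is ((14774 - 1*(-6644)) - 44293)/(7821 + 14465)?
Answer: -22875/22286 ≈ -1.0264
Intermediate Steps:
((14774 - 1*(-6644)) - 44293)/(7821 + 14465) = ((14774 + 6644) - 44293)/22286 = (21418 - 44293)*(1/22286) = -22875*1/22286 = -22875/22286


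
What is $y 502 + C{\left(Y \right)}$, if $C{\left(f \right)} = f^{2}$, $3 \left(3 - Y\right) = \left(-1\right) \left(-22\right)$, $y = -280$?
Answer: $- \frac{1264871}{9} \approx -1.4054 \cdot 10^{5}$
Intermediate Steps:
$Y = - \frac{13}{3}$ ($Y = 3 - \frac{\left(-1\right) \left(-22\right)}{3} = 3 - \frac{22}{3} = - \frac{13}{3} \approx -4.3333$)
$y 502 + C{\left(Y \right)} = \left(-280\right) 502 + \left(- \frac{13}{3}\right)^{2} = -140560 + \frac{169}{9} = - \frac{1264871}{9}$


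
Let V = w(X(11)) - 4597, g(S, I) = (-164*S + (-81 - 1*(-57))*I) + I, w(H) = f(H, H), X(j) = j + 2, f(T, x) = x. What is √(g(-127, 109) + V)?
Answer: √13737 ≈ 117.20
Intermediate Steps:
X(j) = 2 + j
w(H) = H
g(S, I) = -164*S - 23*I (g(S, I) = (-164*S + (-81 + 57)*I) + I = (-164*S - 24*I) + I = -164*S - 23*I)
V = -4584 (V = (2 + 11) - 4597 = 13 - 4597 = -4584)
√(g(-127, 109) + V) = √((-164*(-127) - 23*109) - 4584) = √((20828 - 2507) - 4584) = √(18321 - 4584) = √13737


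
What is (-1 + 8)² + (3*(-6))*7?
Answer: -77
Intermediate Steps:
(-1 + 8)² + (3*(-6))*7 = 7² - 18*7 = 49 - 126 = -77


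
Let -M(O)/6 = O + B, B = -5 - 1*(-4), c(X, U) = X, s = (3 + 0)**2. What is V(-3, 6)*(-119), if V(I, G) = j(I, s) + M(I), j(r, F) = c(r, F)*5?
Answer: -1071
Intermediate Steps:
s = 9 (s = 3**2 = 9)
j(r, F) = 5*r (j(r, F) = r*5 = 5*r)
B = -1 (B = -5 + 4 = -1)
M(O) = 6 - 6*O (M(O) = -6*(O - 1) = -6*(-1 + O) = 6 - 6*O)
V(I, G) = 6 - I (V(I, G) = 5*I + (6 - 6*I) = 6 - I)
V(-3, 6)*(-119) = (6 - 1*(-3))*(-119) = (6 + 3)*(-119) = 9*(-119) = -1071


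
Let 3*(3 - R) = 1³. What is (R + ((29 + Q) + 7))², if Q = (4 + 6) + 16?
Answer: 37636/9 ≈ 4181.8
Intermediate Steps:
Q = 26 (Q = 10 + 16 = 26)
R = 8/3 (R = 3 - ⅓*1³ = 3 - ⅓*1 = 3 - ⅓ = 8/3 ≈ 2.6667)
(R + ((29 + Q) + 7))² = (8/3 + ((29 + 26) + 7))² = (8/3 + (55 + 7))² = (8/3 + 62)² = (194/3)² = 37636/9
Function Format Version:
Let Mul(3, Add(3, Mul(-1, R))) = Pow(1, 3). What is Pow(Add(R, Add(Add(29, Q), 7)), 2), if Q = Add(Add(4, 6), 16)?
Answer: Rational(37636, 9) ≈ 4181.8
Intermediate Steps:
Q = 26 (Q = Add(10, 16) = 26)
R = Rational(8, 3) (R = Add(3, Mul(Rational(-1, 3), Pow(1, 3))) = Add(3, Mul(Rational(-1, 3), 1)) = Add(3, Rational(-1, 3)) = Rational(8, 3) ≈ 2.6667)
Pow(Add(R, Add(Add(29, Q), 7)), 2) = Pow(Add(Rational(8, 3), Add(Add(29, 26), 7)), 2) = Pow(Add(Rational(8, 3), Add(55, 7)), 2) = Pow(Add(Rational(8, 3), 62), 2) = Pow(Rational(194, 3), 2) = Rational(37636, 9)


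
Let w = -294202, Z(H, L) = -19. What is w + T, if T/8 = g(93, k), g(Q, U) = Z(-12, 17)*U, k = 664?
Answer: -395130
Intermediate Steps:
g(Q, U) = -19*U
T = -100928 (T = 8*(-19*664) = 8*(-12616) = -100928)
w + T = -294202 - 100928 = -395130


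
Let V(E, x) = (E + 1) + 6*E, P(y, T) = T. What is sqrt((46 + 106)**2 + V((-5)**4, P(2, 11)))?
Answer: 2*sqrt(6870) ≈ 165.77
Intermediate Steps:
V(E, x) = 1 + 7*E (V(E, x) = (1 + E) + 6*E = 1 + 7*E)
sqrt((46 + 106)**2 + V((-5)**4, P(2, 11))) = sqrt((46 + 106)**2 + (1 + 7*(-5)**4)) = sqrt(152**2 + (1 + 7*625)) = sqrt(23104 + (1 + 4375)) = sqrt(23104 + 4376) = sqrt(27480) = 2*sqrt(6870)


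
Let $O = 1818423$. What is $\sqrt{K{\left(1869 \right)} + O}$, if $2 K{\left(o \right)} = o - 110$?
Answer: $\frac{\sqrt{7277210}}{2} \approx 1348.8$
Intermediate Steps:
$K{\left(o \right)} = -55 + \frac{o}{2}$ ($K{\left(o \right)} = \frac{o - 110}{2} = \frac{-110 + o}{2} = -55 + \frac{o}{2}$)
$\sqrt{K{\left(1869 \right)} + O} = \sqrt{\left(-55 + \frac{1}{2} \cdot 1869\right) + 1818423} = \sqrt{\left(-55 + \frac{1869}{2}\right) + 1818423} = \sqrt{\frac{1759}{2} + 1818423} = \sqrt{\frac{3638605}{2}} = \frac{\sqrt{7277210}}{2}$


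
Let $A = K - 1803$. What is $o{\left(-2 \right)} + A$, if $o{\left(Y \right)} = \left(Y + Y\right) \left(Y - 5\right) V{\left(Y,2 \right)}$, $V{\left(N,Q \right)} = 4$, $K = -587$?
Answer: $-2278$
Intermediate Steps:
$A = -2390$ ($A = -587 - 1803 = -2390$)
$o{\left(Y \right)} = 8 Y \left(-5 + Y\right)$ ($o{\left(Y \right)} = \left(Y + Y\right) \left(Y - 5\right) 4 = 2 Y \left(-5 + Y\right) 4 = 8 Y \left(-5 + Y\right)$)
$o{\left(-2 \right)} + A = 8 \left(-2\right) \left(-5 - 2\right) - 2390 = 8 \left(-2\right) \left(-7\right) - 2390 = 112 - 2390 = -2278$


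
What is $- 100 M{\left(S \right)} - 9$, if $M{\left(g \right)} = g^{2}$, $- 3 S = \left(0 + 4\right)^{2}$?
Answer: $- \frac{25681}{9} \approx -2853.4$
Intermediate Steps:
$S = - \frac{16}{3}$ ($S = - \frac{\left(0 + 4\right)^{2}}{3} = - \frac{4^{2}}{3} = \left(- \frac{1}{3}\right) 16 = - \frac{16}{3} \approx -5.3333$)
$- 100 M{\left(S \right)} - 9 = - 100 \left(- \frac{16}{3}\right)^{2} - 9 = \left(-100\right) \frac{256}{9} - 9 = - \frac{25600}{9} - 9 = - \frac{25681}{9}$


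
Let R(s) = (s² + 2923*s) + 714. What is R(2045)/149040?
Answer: 1693379/24840 ≈ 68.172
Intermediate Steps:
R(s) = 714 + s² + 2923*s
R(2045)/149040 = (714 + 2045² + 2923*2045)/149040 = (714 + 4182025 + 5977535)*(1/149040) = 10160274*(1/149040) = 1693379/24840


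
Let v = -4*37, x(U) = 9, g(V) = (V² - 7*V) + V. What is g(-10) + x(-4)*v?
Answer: -1172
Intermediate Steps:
g(V) = V² - 6*V
v = -148
g(-10) + x(-4)*v = -10*(-6 - 10) + 9*(-148) = -10*(-16) - 1332 = 160 - 1332 = -1172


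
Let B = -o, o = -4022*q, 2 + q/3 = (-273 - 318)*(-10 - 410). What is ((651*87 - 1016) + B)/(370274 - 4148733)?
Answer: -2995054009/3778459 ≈ -792.67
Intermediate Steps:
q = 744654 (q = -6 + 3*((-273 - 318)*(-10 - 410)) = -6 + 3*(-591*(-420)) = -6 + 3*248220 = -6 + 744660 = 744654)
o = -2994998388 (o = -4022*744654 = -2994998388)
B = 2994998388 (B = -1*(-2994998388) = 2994998388)
((651*87 - 1016) + B)/(370274 - 4148733) = ((651*87 - 1016) + 2994998388)/(370274 - 4148733) = ((56637 - 1016) + 2994998388)/(-3778459) = (55621 + 2994998388)*(-1/3778459) = 2995054009*(-1/3778459) = -2995054009/3778459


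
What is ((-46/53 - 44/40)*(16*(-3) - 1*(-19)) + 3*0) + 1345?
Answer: 743097/530 ≈ 1402.1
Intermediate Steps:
((-46/53 - 44/40)*(16*(-3) - 1*(-19)) + 3*0) + 1345 = ((-46*1/53 - 44*1/40)*(-48 + 19) + 0) + 1345 = ((-46/53 - 11/10)*(-29) + 0) + 1345 = (-1043/530*(-29) + 0) + 1345 = (30247/530 + 0) + 1345 = 30247/530 + 1345 = 743097/530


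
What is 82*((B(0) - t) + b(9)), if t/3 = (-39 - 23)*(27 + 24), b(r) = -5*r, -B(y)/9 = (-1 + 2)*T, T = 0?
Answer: 774162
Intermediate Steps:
B(y) = 0 (B(y) = -9*(-1 + 2)*0 = -9*0 = 0)
t = -9486 (t = 3*((-39 - 23)*(27 + 24)) = 3*(-62*51) = 3*(-3162) = -9486)
82*((B(0) - t) + b(9)) = 82*((0 - 1*(-9486)) - 5*9) = 82*((0 + 9486) - 45) = 82*(9486 - 45) = 82*9441 = 774162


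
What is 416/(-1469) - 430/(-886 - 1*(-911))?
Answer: -9878/565 ≈ -17.483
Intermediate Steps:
416/(-1469) - 430/(-886 - 1*(-911)) = 416*(-1/1469) - 430/(-886 + 911) = -32/113 - 430/25 = -32/113 - 430*1/25 = -32/113 - 86/5 = -9878/565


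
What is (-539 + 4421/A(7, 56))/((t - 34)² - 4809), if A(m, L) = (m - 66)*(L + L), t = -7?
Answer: 3566133/20669824 ≈ 0.17253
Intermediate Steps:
A(m, L) = 2*L*(-66 + m) (A(m, L) = (-66 + m)*(2*L) = 2*L*(-66 + m))
(-539 + 4421/A(7, 56))/((t - 34)² - 4809) = (-539 + 4421/((2*56*(-66 + 7))))/((-7 - 34)² - 4809) = (-539 + 4421/((2*56*(-59))))/((-41)² - 4809) = (-539 + 4421/(-6608))/(1681 - 4809) = (-539 + 4421*(-1/6608))/(-3128) = (-539 - 4421/6608)*(-1/3128) = -3566133/6608*(-1/3128) = 3566133/20669824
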